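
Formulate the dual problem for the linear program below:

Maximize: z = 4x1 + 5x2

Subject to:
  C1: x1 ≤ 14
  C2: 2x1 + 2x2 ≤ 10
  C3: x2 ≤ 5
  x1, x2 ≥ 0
Minimize: z = 14y1 + 10y2 + 5y3

Subject to:
  C1: -y1 - 2y2 ≤ -4
  C2: -2y2 - y3 ≤ -5
  y1, y2, y3 ≥ 0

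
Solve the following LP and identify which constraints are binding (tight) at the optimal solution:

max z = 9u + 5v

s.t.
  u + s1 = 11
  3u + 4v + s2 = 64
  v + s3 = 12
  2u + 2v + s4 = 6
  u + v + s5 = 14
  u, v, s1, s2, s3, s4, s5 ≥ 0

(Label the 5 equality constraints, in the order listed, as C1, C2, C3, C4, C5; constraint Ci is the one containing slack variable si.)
Optimal: u = 3, v = 0
Binding: C4, v ≥ 0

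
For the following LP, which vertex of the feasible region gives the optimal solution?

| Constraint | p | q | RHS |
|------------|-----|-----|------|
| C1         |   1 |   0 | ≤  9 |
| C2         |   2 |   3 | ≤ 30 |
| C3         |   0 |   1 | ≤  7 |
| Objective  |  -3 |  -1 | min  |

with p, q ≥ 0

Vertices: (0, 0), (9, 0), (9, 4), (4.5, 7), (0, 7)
(9, 4) with z = -31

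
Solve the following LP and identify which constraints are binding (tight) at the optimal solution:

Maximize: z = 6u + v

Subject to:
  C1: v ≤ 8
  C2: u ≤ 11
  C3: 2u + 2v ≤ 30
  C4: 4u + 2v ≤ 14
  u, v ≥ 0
Optimal: u = 3.5, v = 0
Binding: C4, v ≥ 0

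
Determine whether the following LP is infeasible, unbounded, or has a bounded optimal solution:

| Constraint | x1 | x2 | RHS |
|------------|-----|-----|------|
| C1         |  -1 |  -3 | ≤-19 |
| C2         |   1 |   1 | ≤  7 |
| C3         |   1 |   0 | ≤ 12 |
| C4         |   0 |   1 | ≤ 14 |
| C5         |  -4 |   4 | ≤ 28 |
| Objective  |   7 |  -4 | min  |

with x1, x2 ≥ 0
The point (0, 7) satisfies every constraint, so the LP is feasible; the constraints give x1 ≤ 12 and x2 ≤ 14, which with x1, x2 ≥ 0 keep the feasible region inside a bounded box. A feasible, bounded LP attains a finite optimum at a vertex.

Evaluating z = 7x1 - 4x2 at each vertex:
  (0, 6.333): z = -25.33
  (1, 6): z = -17
  (0, 7): z = -28

Bounded optimum: z* = -28 at (0, 7).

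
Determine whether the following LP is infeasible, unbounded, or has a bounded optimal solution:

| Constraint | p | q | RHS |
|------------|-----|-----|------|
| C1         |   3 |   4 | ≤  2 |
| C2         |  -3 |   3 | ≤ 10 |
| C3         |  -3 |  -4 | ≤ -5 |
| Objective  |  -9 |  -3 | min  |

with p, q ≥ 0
C1 requires 3p + 4q ≤ 2, while C3 (-3p - 4q ≤ -5) is equivalent to 3p + 4q ≥ 5. Together they would need 5 ≤ 3p + 4q ≤ 2, which is impossible since 5 > 2. No point satisfies all constraints.

Infeasible — the constraint set is empty.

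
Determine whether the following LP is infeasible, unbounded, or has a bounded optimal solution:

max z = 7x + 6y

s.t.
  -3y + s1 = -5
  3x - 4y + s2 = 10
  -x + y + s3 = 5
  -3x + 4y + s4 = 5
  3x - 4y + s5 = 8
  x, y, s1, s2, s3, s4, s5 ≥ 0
Feasible point: (1, 2) satisfies every constraint, so the LP is feasible.
Direction d = (4, 3): for each constraint row a, a·d ≤ 0 —
  (0)(4) + (-3)(3) = -9 ≤ 0
  (3)(4) + (-4)(3) = 0 ≤ 0
  (-1)(4) + (1)(3) = -1 ≤ 0
  (-3)(4) + (4)(3) = 0 ≤ 0
  (3)(4) + (-4)(3) = 0 ≤ 0
and d ≥ 0, so (1, 2) + t·d stays feasible for every t ≥ 0. Along this ray z = 7x + 6y changes by 46 per unit t, so z → +∞.

Unbounded: there is a feasible ray along which z → +∞.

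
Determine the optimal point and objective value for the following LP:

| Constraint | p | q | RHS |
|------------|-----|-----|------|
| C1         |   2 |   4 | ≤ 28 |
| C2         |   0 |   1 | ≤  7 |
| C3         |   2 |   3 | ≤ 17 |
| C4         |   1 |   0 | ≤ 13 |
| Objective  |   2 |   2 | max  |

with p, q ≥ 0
Each vertex is the intersection of two constraint boundaries that also satisfies all remaining constraints:
  p = 0 and q = 0 → (0, 0)
  2p + 3q = 17 and q = 0 → (8.5, 0)
  2p + 3q = 17 and p = 0 → (0, 5.667)

Evaluating z = 2p + 2q at each vertex:
  (0, 0): z = 0
  (8.5, 0): z = 17
  (0, 5.667): z = 11.33

The maximum is at (8.5, 0) with z = 17.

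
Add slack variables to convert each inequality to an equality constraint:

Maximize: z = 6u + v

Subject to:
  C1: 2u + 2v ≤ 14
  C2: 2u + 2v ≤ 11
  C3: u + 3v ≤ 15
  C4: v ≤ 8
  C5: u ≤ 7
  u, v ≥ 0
max z = 6u + v

s.t.
  2u + 2v + s1 = 14
  2u + 2v + s2 = 11
  u + 3v + s3 = 15
  v + s4 = 8
  u + s5 = 7
  u, v, s1, s2, s3, s4, s5 ≥ 0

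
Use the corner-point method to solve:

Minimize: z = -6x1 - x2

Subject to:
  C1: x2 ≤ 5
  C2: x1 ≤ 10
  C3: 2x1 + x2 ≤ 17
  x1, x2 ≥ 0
Each vertex is the intersection of two constraint boundaries that also satisfies all remaining constraints:
  x1 = 0 and x2 = 0 → (0, 0)
  2x1 + x2 = 17 and x2 = 0 → (8.5, 0)
  x2 = 5 and 2x1 + x2 = 17 → (6, 5)
  x2 = 5 and x1 = 0 → (0, 5)

Evaluating z = -6x1 - x2 at each vertex:
  (0, 0): z = 0
  (8.5, 0): z = -51
  (6, 5): z = -41
  (0, 5): z = -5

The minimum is at (8.5, 0) with z = -51.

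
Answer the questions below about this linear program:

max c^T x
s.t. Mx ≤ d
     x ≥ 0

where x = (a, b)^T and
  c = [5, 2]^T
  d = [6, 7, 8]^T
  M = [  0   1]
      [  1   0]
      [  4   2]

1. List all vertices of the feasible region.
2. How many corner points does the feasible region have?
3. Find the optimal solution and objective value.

1. (0, 0), (2, 0), (0, 4)
2. 3
3. a = 2, b = 0, z = 10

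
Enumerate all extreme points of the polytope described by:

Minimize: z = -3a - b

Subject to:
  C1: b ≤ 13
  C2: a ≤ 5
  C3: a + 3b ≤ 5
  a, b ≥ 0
Each vertex is the intersection of two constraint boundaries that also satisfies all remaining constraints:
  a = 0 and b = 0 → (0, 0)
  a = 5 and a + 3b = 5 → (5, 0)
  a + 3b = 5 and a = 0 → (0, 1.667)

Vertices: (0, 0), (5, 0), (0, 1.667)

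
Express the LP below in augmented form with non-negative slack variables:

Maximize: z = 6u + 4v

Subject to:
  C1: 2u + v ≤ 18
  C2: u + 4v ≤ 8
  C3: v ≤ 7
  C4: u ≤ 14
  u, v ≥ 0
max z = 6u + 4v

s.t.
  2u + v + s1 = 18
  u + 4v + s2 = 8
  v + s3 = 7
  u + s4 = 14
  u, v, s1, s2, s3, s4 ≥ 0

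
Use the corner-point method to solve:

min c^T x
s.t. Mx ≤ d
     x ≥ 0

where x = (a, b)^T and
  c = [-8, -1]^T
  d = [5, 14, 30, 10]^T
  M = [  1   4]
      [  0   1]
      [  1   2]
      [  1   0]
Each vertex is the intersection of two constraint boundaries that also satisfies all remaining constraints:
  a = 0 and b = 0 → (0, 0)
  a + 4b = 5 and b = 0 → (5, 0)
  a + 4b = 5 and a = 0 → (0, 1.25)

Evaluating z = -8a - b at each vertex:
  (0, 0): z = 0
  (5, 0): z = -40
  (0, 1.25): z = -1.25

The minimum is at (5, 0) with z = -40.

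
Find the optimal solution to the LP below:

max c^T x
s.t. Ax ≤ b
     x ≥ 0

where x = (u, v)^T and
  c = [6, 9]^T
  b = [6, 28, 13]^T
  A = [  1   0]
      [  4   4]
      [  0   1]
Each vertex is the intersection of two constraint boundaries that also satisfies all remaining constraints:
  u = 0 and v = 0 → (0, 0)
  u = 6 and v = 0 → (6, 0)
  u = 6 and 4u + 4v = 28 → (6, 1)
  4u + 4v = 28 and u = 0 → (0, 7)

Evaluating z = 6u + 9v at each vertex:
  (0, 0): z = 0
  (6, 0): z = 36
  (6, 1): z = 45
  (0, 7): z = 63

The maximum is at (0, 7) with z = 63.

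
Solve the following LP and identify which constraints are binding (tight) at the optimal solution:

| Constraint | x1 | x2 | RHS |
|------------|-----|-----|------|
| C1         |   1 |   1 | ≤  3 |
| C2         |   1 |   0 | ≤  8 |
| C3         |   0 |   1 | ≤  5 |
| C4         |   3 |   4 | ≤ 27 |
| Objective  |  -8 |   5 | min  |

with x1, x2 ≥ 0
Optimal: x1 = 3, x2 = 0
Binding: C1, x2 ≥ 0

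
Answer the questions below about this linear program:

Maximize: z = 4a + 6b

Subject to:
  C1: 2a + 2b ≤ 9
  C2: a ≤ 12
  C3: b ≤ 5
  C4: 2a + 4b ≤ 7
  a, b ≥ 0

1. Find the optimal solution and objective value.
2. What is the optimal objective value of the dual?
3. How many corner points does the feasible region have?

1. a = 3.5, b = 0, z = 14
2. 14 (by strong duality, equal to the primal optimum)
3. 3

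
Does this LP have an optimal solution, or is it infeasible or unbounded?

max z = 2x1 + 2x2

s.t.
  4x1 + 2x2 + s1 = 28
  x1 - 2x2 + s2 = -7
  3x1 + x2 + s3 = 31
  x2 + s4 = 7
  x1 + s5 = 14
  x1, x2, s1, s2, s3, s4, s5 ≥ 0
The point (3.5, 7) satisfies every constraint, so the LP is feasible; the constraints give x1 ≤ 14 and x2 ≤ 7, which with x1, x2 ≥ 0 keep the feasible region inside a bounded box. A feasible, bounded LP attains a finite optimum at a vertex.

Evaluating z = 2x1 + 2x2 at each vertex:
  (0, 3.5): z = 7
  (4.2, 5.6): z = 19.6
  (3.5, 7): z = 21
  (0, 7): z = 14

Feasible with finite optimum z* = 21 at (3.5, 7).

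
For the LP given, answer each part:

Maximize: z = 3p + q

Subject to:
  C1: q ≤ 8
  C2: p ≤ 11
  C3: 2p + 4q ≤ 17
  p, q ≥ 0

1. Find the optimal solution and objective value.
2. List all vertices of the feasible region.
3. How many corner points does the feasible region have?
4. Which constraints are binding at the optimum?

1. p = 8.5, q = 0, z = 25.5
2. (0, 0), (8.5, 0), (0, 4.25)
3. 3
4. C3, q ≥ 0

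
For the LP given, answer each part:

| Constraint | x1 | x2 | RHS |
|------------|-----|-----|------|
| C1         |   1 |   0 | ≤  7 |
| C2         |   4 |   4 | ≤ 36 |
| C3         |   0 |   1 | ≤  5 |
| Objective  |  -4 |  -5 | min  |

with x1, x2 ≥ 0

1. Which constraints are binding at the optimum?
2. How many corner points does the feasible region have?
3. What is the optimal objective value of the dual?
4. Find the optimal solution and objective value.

1. C2, C3
2. 5
3. -41 (by strong duality, equal to the primal optimum)
4. x1 = 4, x2 = 5, z = -41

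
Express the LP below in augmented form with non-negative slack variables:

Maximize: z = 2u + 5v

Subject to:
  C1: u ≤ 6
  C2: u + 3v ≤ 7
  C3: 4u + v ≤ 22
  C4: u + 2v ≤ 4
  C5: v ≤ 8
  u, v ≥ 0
max z = 2u + 5v

s.t.
  u + s1 = 6
  u + 3v + s2 = 7
  4u + v + s3 = 22
  u + 2v + s4 = 4
  v + s5 = 8
  u, v, s1, s2, s3, s4, s5 ≥ 0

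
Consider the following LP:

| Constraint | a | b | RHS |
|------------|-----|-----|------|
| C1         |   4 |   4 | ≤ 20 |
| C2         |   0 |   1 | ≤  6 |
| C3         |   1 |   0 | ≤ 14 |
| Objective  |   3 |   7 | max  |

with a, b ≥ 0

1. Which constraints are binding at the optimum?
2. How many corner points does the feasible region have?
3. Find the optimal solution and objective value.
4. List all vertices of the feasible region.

1. C1, a ≥ 0
2. 3
3. a = 0, b = 5, z = 35
4. (0, 0), (5, 0), (0, 5)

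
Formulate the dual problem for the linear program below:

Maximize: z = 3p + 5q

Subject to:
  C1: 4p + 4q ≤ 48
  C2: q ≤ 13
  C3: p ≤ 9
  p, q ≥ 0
Minimize: z = 48y1 + 13y2 + 9y3

Subject to:
  C1: -4y1 - y3 ≤ -3
  C2: -4y1 - y2 ≤ -5
  y1, y2, y3 ≥ 0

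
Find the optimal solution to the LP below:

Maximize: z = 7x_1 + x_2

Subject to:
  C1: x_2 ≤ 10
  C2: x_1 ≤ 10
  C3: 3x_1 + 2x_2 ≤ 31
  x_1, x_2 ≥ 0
Each vertex is the intersection of two constraint boundaries that also satisfies all remaining constraints:
  x_1 = 0 and x_2 = 0 → (0, 0)
  x_1 = 10 and x_2 = 0 → (10, 0)
  x_1 = 10 and 3x_1 + 2x_2 = 31 → (10, 0.5)
  x_2 = 10 and 3x_1 + 2x_2 = 31 → (3.667, 10)
  x_2 = 10 and x_1 = 0 → (0, 10)

Evaluating z = 7x_1 + x_2 at each vertex:
  (0, 0): z = 0
  (10, 0): z = 70
  (10, 0.5): z = 70.5
  (3.667, 10): z = 35.67
  (0, 10): z = 10

The maximum is at (10, 0.5) with z = 70.5.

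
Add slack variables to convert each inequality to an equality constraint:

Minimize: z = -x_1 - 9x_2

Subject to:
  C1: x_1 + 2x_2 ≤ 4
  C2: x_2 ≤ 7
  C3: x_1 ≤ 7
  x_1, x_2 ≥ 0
min z = -x_1 - 9x_2

s.t.
  x_1 + 2x_2 + s1 = 4
  x_2 + s2 = 7
  x_1 + s3 = 7
  x_1, x_2, s1, s2, s3 ≥ 0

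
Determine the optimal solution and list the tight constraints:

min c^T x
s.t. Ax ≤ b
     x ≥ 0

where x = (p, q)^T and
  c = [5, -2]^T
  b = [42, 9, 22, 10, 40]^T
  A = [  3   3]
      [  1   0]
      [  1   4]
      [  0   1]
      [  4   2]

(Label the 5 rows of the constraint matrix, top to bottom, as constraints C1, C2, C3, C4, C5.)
Optimal: p = 0, q = 5.5
Slack at optimum:
  C1: slack = 25.5
  C2: slack = 9
  C3: slack = 0 (binding)
  C4: slack = 4.5
  C5: slack = 29
  p ≥ 0: p = 0 (binding)
  q ≥ 0: q = 5.5
Binding constraints: C3, p ≥ 0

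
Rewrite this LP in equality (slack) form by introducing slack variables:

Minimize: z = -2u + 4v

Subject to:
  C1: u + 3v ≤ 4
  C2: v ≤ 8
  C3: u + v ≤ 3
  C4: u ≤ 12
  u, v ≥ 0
min z = -2u + 4v

s.t.
  u + 3v + s1 = 4
  v + s2 = 8
  u + v + s3 = 3
  u + s4 = 12
  u, v, s1, s2, s3, s4 ≥ 0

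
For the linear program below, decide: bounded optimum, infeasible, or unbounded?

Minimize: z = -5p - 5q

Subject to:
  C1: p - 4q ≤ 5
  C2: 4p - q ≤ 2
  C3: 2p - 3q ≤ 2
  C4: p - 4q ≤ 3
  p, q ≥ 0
Feasible point: (0, 0) satisfies every constraint, so the LP is feasible.
Direction d = (0, 1): for each constraint row a, a·d ≤ 0 —
  (1)(0) + (-4)(1) = -4 ≤ 0
  (4)(0) + (-1)(1) = -1 ≤ 0
  (2)(0) + (-3)(1) = -3 ≤ 0
  (1)(0) + (-4)(1) = -4 ≤ 0
and d ≥ 0, so (0, 0) + t·d stays feasible for every t ≥ 0. Along this ray z = -5p - 5q changes by -5 per unit t, so z → −∞.

Unbounded: there is a feasible ray along which z → −∞.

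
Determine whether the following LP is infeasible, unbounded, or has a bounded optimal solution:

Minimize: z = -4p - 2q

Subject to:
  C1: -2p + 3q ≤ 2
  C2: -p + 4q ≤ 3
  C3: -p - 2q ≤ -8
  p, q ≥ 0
Feasible point: (5, 2) satisfies every constraint, so the LP is feasible.
Direction d = (1, 0): for each constraint row a, a·d ≤ 0 —
  (-2)(1) + (3)(0) = -2 ≤ 0
  (-1)(1) + (4)(0) = -1 ≤ 0
  (-1)(1) + (-2)(0) = -1 ≤ 0
and d ≥ 0, so (5, 2) + t·d stays feasible for every t ≥ 0. Along this ray z = -4p - 2q changes by -4 per unit t, so z → −∞.

Unbounded — the objective can decrease without bound over the feasible region.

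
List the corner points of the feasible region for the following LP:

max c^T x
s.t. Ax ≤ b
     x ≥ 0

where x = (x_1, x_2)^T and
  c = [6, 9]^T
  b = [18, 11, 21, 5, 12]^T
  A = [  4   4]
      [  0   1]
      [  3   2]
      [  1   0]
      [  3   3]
Each vertex is the intersection of two constraint boundaries that also satisfies all remaining constraints:
  x_1 = 0 and x_2 = 0 → (0, 0)
  3x_1 + 3x_2 = 12 and x_2 = 0 → (4, 0)
  3x_1 + 3x_2 = 12 and x_1 = 0 → (0, 4)

Vertices: (0, 0), (4, 0), (0, 4)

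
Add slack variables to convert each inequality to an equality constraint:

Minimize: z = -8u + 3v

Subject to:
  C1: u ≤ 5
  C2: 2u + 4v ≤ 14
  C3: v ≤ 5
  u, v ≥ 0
min z = -8u + 3v

s.t.
  u + s1 = 5
  2u + 4v + s2 = 14
  v + s3 = 5
  u, v, s1, s2, s3 ≥ 0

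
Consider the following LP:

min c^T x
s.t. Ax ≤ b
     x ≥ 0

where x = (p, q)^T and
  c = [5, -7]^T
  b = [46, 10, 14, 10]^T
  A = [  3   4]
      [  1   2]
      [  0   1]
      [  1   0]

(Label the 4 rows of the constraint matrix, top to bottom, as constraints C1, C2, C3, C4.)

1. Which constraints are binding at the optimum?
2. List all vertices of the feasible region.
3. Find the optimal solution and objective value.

1. C2, p ≥ 0
2. (0, 0), (10, 0), (0, 5)
3. p = 0, q = 5, z = -35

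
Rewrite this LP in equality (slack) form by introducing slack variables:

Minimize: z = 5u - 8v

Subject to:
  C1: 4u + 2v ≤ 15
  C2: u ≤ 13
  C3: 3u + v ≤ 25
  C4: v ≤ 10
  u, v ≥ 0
min z = 5u - 8v

s.t.
  4u + 2v + s1 = 15
  u + s2 = 13
  3u + v + s3 = 25
  v + s4 = 10
  u, v, s1, s2, s3, s4 ≥ 0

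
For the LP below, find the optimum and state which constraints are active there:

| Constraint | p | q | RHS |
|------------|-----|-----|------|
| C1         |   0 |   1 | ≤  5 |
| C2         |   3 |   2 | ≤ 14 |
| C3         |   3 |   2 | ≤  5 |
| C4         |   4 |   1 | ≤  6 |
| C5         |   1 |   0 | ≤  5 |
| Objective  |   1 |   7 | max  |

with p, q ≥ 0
Optimal: p = 0, q = 2.5
Slack at optimum:
  C1: slack = 2.5
  C2: slack = 9
  C3: slack = 0 (binding)
  C4: slack = 3.5
  C5: slack = 5
  p ≥ 0: p = 0 (binding)
  q ≥ 0: q = 2.5
Binding constraints: C3, p ≥ 0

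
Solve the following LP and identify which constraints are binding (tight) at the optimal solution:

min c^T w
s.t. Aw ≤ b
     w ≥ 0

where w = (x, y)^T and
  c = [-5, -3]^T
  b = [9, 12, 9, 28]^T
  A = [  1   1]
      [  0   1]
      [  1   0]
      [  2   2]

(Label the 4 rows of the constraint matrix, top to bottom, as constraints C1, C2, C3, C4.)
Optimal: x = 9, y = 0
Slack at optimum:
  C1: slack = 0 (binding)
  C2: slack = 12
  C3: slack = 0 (binding)
  C4: slack = 10
  x ≥ 0: x = 9
  y ≥ 0: y = 0 (binding)
Binding constraints: C1, C3, y ≥ 0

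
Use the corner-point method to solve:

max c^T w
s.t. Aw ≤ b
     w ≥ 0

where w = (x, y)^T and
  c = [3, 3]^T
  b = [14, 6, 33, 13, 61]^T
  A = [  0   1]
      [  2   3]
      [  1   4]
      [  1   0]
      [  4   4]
Each vertex is the intersection of two constraint boundaries that also satisfies all remaining constraints:
  x = 0 and y = 0 → (0, 0)
  2x + 3y = 6 and y = 0 → (3, 0)
  2x + 3y = 6 and x = 0 → (0, 2)

Evaluating z = 3x + 3y at each vertex:
  (0, 0): z = 0
  (3, 0): z = 9
  (0, 2): z = 6

The maximum is at (3, 0) with z = 9.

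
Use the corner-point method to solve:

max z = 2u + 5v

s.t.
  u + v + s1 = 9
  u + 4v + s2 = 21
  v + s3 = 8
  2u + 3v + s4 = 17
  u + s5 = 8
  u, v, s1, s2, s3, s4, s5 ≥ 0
u = 1, v = 5, z = 27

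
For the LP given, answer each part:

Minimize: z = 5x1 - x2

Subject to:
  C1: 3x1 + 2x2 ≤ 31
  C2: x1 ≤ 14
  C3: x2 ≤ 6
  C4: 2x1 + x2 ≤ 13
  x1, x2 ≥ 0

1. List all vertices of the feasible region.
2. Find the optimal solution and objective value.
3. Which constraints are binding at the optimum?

1. (0, 0), (6.5, 0), (3.5, 6), (0, 6)
2. x1 = 0, x2 = 6, z = -6
3. C3, x1 ≥ 0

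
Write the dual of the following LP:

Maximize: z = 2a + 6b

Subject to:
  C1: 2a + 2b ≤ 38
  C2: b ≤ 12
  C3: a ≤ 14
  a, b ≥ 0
Minimize: z = 38y1 + 12y2 + 14y3

Subject to:
  C1: -2y1 - y3 ≤ -2
  C2: -2y1 - y2 ≤ -6
  y1, y2, y3 ≥ 0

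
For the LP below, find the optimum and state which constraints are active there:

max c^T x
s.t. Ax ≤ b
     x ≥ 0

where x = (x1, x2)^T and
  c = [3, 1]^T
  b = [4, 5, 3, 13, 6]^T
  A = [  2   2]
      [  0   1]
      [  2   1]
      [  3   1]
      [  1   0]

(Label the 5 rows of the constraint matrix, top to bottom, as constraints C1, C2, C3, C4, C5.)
Optimal: x1 = 1.5, x2 = 0
Binding: C3, x2 ≥ 0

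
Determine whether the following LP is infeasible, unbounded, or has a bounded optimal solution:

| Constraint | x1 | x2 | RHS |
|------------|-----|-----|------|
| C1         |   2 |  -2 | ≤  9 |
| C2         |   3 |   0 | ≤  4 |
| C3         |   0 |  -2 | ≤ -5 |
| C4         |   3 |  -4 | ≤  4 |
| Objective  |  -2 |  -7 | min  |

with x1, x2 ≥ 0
Feasible point: (0, 3) satisfies every constraint, so the LP is feasible.
Direction d = (0, 1): for each constraint row a, a·d ≤ 0 —
  (2)(0) + (-2)(1) = -2 ≤ 0
  (3)(0) + (0)(1) = 0 ≤ 0
  (0)(0) + (-2)(1) = -2 ≤ 0
  (3)(0) + (-4)(1) = -4 ≤ 0
and d ≥ 0, so (0, 3) + t·d stays feasible for every t ≥ 0. Along this ray z = -2x1 - 7x2 changes by -7 per unit t, so z → −∞.

The LP is unbounded; z can be made arbitrarily small.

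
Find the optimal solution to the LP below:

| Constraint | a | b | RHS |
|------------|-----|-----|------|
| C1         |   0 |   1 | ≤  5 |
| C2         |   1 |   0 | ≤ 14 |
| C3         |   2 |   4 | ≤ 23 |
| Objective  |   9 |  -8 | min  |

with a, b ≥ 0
Each vertex is the intersection of two constraint boundaries that also satisfies all remaining constraints:
  a = 0 and b = 0 → (0, 0)
  2a + 4b = 23 and b = 0 → (11.5, 0)
  b = 5 and 2a + 4b = 23 → (1.5, 5)
  b = 5 and a = 0 → (0, 5)

Evaluating z = 9a - 8b at each vertex:
  (0, 0): z = 0
  (11.5, 0): z = 103.5
  (1.5, 5): z = -26.5
  (0, 5): z = -40

The minimum is at (0, 5) with z = -40.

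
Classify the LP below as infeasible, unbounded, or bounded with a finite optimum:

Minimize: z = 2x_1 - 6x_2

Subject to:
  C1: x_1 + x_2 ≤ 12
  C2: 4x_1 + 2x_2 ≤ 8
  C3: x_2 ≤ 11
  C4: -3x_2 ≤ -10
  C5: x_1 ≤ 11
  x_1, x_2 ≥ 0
The point (0, 4) satisfies every constraint, so the LP is feasible; the constraints give x_1 ≤ 11 and x_2 ≤ 11, which with x_1, x_2 ≥ 0 keep the feasible region inside a bounded box. A feasible, bounded LP attains a finite optimum at a vertex.

Evaluating z = 2x_1 - 6x_2 at each vertex:
  (0, 3.333): z = -20
  (0.3333, 3.333): z = -19.33
  (0, 4): z = -24

Bounded optimum: z* = -24 at (0, 4).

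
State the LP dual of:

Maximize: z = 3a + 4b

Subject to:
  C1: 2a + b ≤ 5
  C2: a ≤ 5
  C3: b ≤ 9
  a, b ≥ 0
Minimize: z = 5y1 + 5y2 + 9y3

Subject to:
  C1: -2y1 - y2 ≤ -3
  C2: -y1 - y3 ≤ -4
  y1, y2, y3 ≥ 0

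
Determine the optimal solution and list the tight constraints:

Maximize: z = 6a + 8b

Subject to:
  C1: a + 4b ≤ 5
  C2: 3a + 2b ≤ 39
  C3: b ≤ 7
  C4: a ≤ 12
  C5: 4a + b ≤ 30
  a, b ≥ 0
Optimal: a = 5, b = 0
Slack at optimum:
  C1: slack = 0 (binding)
  C2: slack = 24
  C3: slack = 7
  C4: slack = 7
  C5: slack = 10
  a ≥ 0: a = 5
  b ≥ 0: b = 0 (binding)
Binding constraints: C1, b ≥ 0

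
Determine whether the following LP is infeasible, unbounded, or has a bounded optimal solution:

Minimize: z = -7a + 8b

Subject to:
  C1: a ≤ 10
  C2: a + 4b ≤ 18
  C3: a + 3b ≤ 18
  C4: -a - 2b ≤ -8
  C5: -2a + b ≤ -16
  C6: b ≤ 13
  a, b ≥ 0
The point (10, 0) satisfies every constraint, so the LP is feasible; the constraints give a ≤ 10 and b ≤ 13, which with a, b ≥ 0 keep the feasible region inside a bounded box. A feasible, bounded LP attains a finite optimum at a vertex.

Bounded optimum: z* = -70 at (10, 0).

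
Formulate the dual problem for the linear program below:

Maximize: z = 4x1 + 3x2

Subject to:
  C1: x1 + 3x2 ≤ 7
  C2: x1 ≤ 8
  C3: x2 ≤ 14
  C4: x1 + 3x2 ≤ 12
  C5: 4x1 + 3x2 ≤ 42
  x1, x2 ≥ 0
Minimize: z = 7y1 + 8y2 + 14y3 + 12y4 + 42y5

Subject to:
  C1: -y1 - y2 - y4 - 4y5 ≤ -4
  C2: -3y1 - y3 - 3y4 - 3y5 ≤ -3
  y1, y2, y3, y4, y5 ≥ 0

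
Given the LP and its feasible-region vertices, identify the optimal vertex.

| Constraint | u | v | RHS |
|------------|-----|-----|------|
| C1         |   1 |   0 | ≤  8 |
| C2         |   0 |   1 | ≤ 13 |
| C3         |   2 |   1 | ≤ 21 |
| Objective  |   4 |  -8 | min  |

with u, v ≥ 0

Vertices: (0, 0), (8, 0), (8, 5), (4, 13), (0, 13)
Evaluating z = 4u - 8v at each vertex:
  (0, 0): z = 0
  (8, 0): z = 32
  (8, 5): z = -8
  (4, 13): z = -88
  (0, 13): z = -104

The smallest value is z = -104, attained at (0, 13).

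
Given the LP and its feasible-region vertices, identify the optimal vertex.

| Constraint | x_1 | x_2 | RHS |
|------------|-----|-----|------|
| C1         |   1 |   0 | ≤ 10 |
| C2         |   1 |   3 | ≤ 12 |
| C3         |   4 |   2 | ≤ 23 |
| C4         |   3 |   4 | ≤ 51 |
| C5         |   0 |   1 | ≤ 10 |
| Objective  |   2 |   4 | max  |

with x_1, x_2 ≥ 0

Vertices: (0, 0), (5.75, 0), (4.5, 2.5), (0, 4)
(4.5, 2.5) with z = 19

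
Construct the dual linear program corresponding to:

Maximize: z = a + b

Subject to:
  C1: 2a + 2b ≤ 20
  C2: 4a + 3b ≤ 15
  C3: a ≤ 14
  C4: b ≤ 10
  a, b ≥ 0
Minimize: z = 20y1 + 15y2 + 14y3 + 10y4

Subject to:
  C1: -2y1 - 4y2 - y3 ≤ -1
  C2: -2y1 - 3y2 - y4 ≤ -1
  y1, y2, y3, y4 ≥ 0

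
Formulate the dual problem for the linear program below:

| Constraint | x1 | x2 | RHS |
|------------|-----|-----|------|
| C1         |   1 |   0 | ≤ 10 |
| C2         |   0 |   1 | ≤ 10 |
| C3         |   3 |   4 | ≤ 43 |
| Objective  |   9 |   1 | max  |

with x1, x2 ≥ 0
Minimize: z = 10y1 + 10y2 + 43y3

Subject to:
  C1: -y1 - 3y3 ≤ -9
  C2: -y2 - 4y3 ≤ -1
  y1, y2, y3 ≥ 0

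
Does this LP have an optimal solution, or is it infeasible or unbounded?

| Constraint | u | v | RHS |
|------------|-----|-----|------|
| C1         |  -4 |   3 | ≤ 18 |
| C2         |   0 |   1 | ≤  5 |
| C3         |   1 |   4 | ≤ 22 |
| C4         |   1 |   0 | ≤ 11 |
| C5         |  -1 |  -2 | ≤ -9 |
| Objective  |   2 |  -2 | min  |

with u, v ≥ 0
The point (0, 5) satisfies every constraint, so the LP is feasible; the constraints give u ≤ 11 and v ≤ 5, which with u, v ≥ 0 keep the feasible region inside a bounded box. A feasible, bounded LP attains a finite optimum at a vertex.

Evaluating z = 2u - 2v at each vertex:
  (9, 0): z = 18
  (11, 0): z = 22
  (11, 2.75): z = 16.5
  (2, 5): z = -6
  (0, 5): z = -10
  (0, 4.5): z = -9

The LP has an optimal solution: (0, 5) with z = -10.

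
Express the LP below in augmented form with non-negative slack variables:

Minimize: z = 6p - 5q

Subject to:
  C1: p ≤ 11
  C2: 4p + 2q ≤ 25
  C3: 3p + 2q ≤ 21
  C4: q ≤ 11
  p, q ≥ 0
min z = 6p - 5q

s.t.
  p + s1 = 11
  4p + 2q + s2 = 25
  3p + 2q + s3 = 21
  q + s4 = 11
  p, q, s1, s2, s3, s4 ≥ 0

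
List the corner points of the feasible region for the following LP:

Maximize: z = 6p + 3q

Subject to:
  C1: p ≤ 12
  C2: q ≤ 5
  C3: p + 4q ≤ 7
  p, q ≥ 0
Each vertex is the intersection of two constraint boundaries that also satisfies all remaining constraints:
  p = 0 and q = 0 → (0, 0)
  p + 4q = 7 and q = 0 → (7, 0)
  p + 4q = 7 and p = 0 → (0, 1.75)

Vertices: (0, 0), (7, 0), (0, 1.75)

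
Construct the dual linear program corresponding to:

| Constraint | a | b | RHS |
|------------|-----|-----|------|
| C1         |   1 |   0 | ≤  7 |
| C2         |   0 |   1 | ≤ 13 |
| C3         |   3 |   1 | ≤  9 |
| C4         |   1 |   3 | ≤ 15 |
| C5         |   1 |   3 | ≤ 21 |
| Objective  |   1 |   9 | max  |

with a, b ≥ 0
Minimize: z = 7y1 + 13y2 + 9y3 + 15y4 + 21y5

Subject to:
  C1: -y1 - 3y3 - y4 - y5 ≤ -1
  C2: -y2 - y3 - 3y4 - 3y5 ≤ -9
  y1, y2, y3, y4, y5 ≥ 0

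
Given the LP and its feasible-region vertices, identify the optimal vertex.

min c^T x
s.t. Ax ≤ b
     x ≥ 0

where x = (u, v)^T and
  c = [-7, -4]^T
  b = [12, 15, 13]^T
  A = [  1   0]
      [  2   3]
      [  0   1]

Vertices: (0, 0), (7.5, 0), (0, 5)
(7.5, 0) with z = -52.5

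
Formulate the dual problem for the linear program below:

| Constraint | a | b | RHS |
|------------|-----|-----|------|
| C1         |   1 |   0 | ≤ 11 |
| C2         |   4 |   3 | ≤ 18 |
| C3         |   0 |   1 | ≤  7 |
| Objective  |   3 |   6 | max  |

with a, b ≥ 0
Minimize: z = 11y1 + 18y2 + 7y3

Subject to:
  C1: -y1 - 4y2 ≤ -3
  C2: -3y2 - y3 ≤ -6
  y1, y2, y3 ≥ 0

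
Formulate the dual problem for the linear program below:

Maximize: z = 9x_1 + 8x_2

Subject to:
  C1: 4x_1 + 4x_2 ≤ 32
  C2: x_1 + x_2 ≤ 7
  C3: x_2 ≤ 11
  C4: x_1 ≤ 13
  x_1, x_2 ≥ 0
Minimize: z = 32y1 + 7y2 + 11y3 + 13y4

Subject to:
  C1: -4y1 - y2 - y4 ≤ -9
  C2: -4y1 - y2 - y3 ≤ -8
  y1, y2, y3, y4 ≥ 0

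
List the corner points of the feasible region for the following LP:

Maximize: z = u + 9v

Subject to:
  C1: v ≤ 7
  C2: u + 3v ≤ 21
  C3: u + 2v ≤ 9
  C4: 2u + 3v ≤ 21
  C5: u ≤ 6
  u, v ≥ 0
Each vertex is the intersection of two constraint boundaries that also satisfies all remaining constraints:
  u = 0 and v = 0 → (0, 0)
  u = 6 and v = 0 → (6, 0)
  u + 2v = 9 and u = 6 → (6, 1.5)
  u + 2v = 9 and u = 0 → (0, 4.5)

Vertices: (0, 0), (6, 0), (6, 1.5), (0, 4.5)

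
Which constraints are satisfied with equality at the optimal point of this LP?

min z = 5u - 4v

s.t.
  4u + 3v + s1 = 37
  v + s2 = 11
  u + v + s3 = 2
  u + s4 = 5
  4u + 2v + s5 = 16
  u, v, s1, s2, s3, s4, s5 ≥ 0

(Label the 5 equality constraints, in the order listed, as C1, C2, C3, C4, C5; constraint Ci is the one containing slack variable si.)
Optimal: u = 0, v = 2
Binding: C3, u ≥ 0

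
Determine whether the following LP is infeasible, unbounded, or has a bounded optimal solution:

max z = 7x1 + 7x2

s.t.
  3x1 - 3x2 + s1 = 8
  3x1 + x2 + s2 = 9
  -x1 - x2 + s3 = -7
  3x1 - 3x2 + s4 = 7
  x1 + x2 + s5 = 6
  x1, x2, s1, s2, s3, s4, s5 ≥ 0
The row x1 + x2 + s5 = 6 with s5 ≥ 0 requires x1 + x2 ≤ 6, while the row -x1 - x2 + s3 = -7 with s3 ≥ 0 is equivalent to x1 + x2 ≥ 7. Together they would need 7 ≤ x1 + x2 ≤ 6, which is impossible since 7 > 6. No point satisfies all constraints.

The feasible region is empty; the LP is infeasible.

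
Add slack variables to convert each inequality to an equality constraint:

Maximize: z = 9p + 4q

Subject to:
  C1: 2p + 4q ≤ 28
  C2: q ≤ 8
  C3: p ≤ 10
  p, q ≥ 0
max z = 9p + 4q

s.t.
  2p + 4q + s1 = 28
  q + s2 = 8
  p + s3 = 10
  p, q, s1, s2, s3 ≥ 0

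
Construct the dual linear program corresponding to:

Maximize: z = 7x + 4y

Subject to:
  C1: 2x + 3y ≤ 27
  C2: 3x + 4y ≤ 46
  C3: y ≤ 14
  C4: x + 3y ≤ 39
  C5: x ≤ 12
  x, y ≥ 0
Minimize: z = 27y1 + 46y2 + 14y3 + 39y4 + 12y5

Subject to:
  C1: -2y1 - 3y2 - y4 - y5 ≤ -7
  C2: -3y1 - 4y2 - y3 - 3y4 ≤ -4
  y1, y2, y3, y4, y5 ≥ 0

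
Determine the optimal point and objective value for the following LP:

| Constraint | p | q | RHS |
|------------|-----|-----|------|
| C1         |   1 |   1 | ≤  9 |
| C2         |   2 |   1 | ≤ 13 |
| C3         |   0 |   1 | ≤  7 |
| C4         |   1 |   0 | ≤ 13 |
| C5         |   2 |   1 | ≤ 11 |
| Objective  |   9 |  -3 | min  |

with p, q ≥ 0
p = 0, q = 7, z = -21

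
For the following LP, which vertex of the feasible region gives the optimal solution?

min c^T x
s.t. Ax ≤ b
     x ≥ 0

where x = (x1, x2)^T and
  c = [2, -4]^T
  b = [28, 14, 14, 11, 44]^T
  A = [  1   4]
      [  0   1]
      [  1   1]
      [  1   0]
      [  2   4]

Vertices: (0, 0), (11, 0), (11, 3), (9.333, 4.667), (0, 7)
(0, 7) with z = -28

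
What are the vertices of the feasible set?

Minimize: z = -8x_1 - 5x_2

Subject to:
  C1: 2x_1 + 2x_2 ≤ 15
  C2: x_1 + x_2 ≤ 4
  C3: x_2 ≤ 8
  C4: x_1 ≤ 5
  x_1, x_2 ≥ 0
Each vertex is the intersection of two constraint boundaries that also satisfies all remaining constraints:
  x_1 = 0 and x_2 = 0 → (0, 0)
  x_1 + x_2 = 4 and x_2 = 0 → (4, 0)
  x_1 + x_2 = 4 and x_1 = 0 → (0, 4)

Vertices: (0, 0), (4, 0), (0, 4)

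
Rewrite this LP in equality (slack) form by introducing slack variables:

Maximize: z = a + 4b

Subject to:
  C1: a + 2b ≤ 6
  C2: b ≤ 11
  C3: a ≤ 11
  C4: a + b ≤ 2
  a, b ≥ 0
max z = a + 4b

s.t.
  a + 2b + s1 = 6
  b + s2 = 11
  a + s3 = 11
  a + b + s4 = 2
  a, b, s1, s2, s3, s4 ≥ 0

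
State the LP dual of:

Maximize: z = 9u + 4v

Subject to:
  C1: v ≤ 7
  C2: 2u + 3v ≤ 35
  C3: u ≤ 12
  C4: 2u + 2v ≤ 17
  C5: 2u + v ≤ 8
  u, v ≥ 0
Minimize: z = 7y1 + 35y2 + 12y3 + 17y4 + 8y5

Subject to:
  C1: -2y2 - y3 - 2y4 - 2y5 ≤ -9
  C2: -y1 - 3y2 - 2y4 - y5 ≤ -4
  y1, y2, y3, y4, y5 ≥ 0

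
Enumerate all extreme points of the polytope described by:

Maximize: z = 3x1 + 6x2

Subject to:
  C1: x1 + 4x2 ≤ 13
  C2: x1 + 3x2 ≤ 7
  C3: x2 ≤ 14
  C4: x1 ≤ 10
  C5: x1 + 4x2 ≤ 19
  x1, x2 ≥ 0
Each vertex is the intersection of two constraint boundaries that also satisfies all remaining constraints:
  x1 = 0 and x2 = 0 → (0, 0)
  x1 + 3x2 = 7 and x2 = 0 → (7, 0)
  x1 + 3x2 = 7 and x1 = 0 → (0, 2.333)

Vertices: (0, 0), (7, 0), (0, 2.333)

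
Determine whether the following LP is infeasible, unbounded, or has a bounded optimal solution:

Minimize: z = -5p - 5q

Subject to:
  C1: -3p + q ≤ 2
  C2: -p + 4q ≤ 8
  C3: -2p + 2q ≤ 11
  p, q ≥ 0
Feasible point: (0, 0) satisfies every constraint, so the LP is feasible.
Direction d = (1, 0): for each constraint row a, a·d ≤ 0 —
  (-3)(1) + (1)(0) = -3 ≤ 0
  (-1)(1) + (4)(0) = -1 ≤ 0
  (-2)(1) + (2)(0) = -2 ≤ 0
and d ≥ 0, so (0, 0) + t·d stays feasible for every t ≥ 0. Along this ray z = -5p - 5q changes by -5 per unit t, so z → −∞.

Unbounded: there is a feasible ray along which z → −∞.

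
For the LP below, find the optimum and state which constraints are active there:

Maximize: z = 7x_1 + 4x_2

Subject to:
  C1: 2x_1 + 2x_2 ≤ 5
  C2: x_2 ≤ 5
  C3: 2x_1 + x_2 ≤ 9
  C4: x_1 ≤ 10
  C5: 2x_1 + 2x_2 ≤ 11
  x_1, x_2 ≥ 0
Optimal: x_1 = 2.5, x_2 = 0
Binding: C1, x_2 ≥ 0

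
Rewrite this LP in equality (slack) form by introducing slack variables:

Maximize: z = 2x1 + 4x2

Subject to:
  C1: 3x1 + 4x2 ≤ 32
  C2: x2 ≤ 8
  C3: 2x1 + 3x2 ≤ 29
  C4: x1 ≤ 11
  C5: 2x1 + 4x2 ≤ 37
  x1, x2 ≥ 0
max z = 2x1 + 4x2

s.t.
  3x1 + 4x2 + s1 = 32
  x2 + s2 = 8
  2x1 + 3x2 + s3 = 29
  x1 + s4 = 11
  2x1 + 4x2 + s5 = 37
  x1, x2, s1, s2, s3, s4, s5 ≥ 0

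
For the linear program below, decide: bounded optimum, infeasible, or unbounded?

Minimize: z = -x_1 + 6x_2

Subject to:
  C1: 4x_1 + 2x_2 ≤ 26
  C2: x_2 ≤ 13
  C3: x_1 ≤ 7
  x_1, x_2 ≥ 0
The point (6.5, 0) satisfies every constraint, so the LP is feasible; the constraints give x_1 ≤ 7 and x_2 ≤ 13, which with x_1, x_2 ≥ 0 keep the feasible region inside a bounded box. A feasible, bounded LP attains a finite optimum at a vertex.

Evaluating z = -x_1 + 6x_2 at each vertex:
  (0, 0): z = 0
  (6.5, 0): z = -6.5
  (0, 13): z = 78

The LP has an optimal solution: (6.5, 0) with z = -6.5.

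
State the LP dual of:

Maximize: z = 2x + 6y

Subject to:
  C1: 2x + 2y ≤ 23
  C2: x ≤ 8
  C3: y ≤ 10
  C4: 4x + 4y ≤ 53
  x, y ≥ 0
Minimize: z = 23y1 + 8y2 + 10y3 + 53y4

Subject to:
  C1: -2y1 - y2 - 4y4 ≤ -2
  C2: -2y1 - y3 - 4y4 ≤ -6
  y1, y2, y3, y4 ≥ 0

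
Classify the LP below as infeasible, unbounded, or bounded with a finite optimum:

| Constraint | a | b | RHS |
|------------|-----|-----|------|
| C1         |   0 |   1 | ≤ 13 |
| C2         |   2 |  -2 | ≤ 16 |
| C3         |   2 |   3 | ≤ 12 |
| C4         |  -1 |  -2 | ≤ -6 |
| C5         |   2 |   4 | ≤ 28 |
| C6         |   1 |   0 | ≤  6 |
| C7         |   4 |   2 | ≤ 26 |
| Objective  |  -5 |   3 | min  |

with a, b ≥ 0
The point (6, 0) satisfies every constraint, so the LP is feasible; the constraints give a ≤ 6 and b ≤ 13, which with a, b ≥ 0 keep the feasible region inside a bounded box. A feasible, bounded LP attains a finite optimum at a vertex.

Evaluating z = -5a + 3b at each vertex:
  (6, 0): z = -30
  (0, 4): z = 12
  (0, 3): z = 9

The LP has an optimal solution: (6, 0) with z = -30.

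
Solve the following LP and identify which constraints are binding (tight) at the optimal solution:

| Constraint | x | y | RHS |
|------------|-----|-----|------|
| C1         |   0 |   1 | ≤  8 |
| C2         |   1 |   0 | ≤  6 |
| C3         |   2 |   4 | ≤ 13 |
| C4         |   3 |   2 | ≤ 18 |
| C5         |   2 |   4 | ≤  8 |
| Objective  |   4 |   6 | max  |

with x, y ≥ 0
Optimal: x = 4, y = 0
Binding: C5, y ≥ 0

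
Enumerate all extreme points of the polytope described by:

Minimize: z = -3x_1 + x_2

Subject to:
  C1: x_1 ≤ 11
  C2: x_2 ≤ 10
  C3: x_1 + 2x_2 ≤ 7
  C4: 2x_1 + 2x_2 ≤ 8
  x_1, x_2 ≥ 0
Each vertex is the intersection of two constraint boundaries that also satisfies all remaining constraints:
  x_1 = 0 and x_2 = 0 → (0, 0)
  2x_1 + 2x_2 = 8 and x_2 = 0 → (4, 0)
  x_1 + 2x_2 = 7 and 2x_1 + 2x_2 = 8 → (1, 3)
  x_1 + 2x_2 = 7 and x_1 = 0 → (0, 3.5)

Vertices: (0, 0), (4, 0), (1, 3), (0, 3.5)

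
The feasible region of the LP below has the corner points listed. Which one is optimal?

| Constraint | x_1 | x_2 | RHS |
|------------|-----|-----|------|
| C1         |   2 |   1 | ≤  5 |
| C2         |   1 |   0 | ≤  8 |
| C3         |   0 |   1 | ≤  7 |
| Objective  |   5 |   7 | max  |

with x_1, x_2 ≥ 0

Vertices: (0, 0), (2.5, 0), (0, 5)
Evaluating z = 5x_1 + 7x_2 at each vertex:
  (0, 0): z = 0
  (2.5, 0): z = 12.5
  (0, 5): z = 35

The largest value is z = 35, attained at (0, 5).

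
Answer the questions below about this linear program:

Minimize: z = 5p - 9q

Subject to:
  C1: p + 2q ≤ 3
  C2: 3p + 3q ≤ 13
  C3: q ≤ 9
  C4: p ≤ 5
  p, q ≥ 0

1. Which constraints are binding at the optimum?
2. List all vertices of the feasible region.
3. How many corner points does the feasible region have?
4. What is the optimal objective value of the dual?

1. C1, p ≥ 0
2. (0, 0), (3, 0), (0, 1.5)
3. 3
4. -13.5 (by strong duality, equal to the primal optimum)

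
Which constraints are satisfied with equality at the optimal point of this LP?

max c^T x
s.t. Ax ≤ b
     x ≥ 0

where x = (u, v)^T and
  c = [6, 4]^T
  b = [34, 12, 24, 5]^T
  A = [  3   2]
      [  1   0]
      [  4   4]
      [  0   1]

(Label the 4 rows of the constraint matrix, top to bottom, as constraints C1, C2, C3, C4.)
Optimal: u = 6, v = 0
Slack at optimum:
  C1: slack = 16
  C2: slack = 6
  C3: slack = 0 (binding)
  C4: slack = 5
  u ≥ 0: u = 6
  v ≥ 0: v = 0 (binding)
Binding constraints: C3, v ≥ 0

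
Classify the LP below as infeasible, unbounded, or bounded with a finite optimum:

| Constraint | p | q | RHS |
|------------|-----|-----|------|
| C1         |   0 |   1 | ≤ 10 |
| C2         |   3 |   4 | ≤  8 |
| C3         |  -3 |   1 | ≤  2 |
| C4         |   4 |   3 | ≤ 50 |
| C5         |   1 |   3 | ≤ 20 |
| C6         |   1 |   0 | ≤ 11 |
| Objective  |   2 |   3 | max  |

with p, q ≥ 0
The point (0, 2) satisfies every constraint, so the LP is feasible; the constraints give p ≤ 11 and q ≤ 10, which with p, q ≥ 0 keep the feasible region inside a bounded box. A feasible, bounded LP attains a finite optimum at a vertex.

Feasible with finite optimum z* = 6 at (0, 2).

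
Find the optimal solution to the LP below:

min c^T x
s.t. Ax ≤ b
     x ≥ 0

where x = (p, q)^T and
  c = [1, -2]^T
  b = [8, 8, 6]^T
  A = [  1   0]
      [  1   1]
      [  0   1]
Each vertex is the intersection of two constraint boundaries that also satisfies all remaining constraints:
  p = 0 and q = 0 → (0, 0)
  p = 8 and p + q = 8 → (8, 0)
  p + q = 8 and q = 6 → (2, 6)
  q = 6 and p = 0 → (0, 6)

Evaluating z = p - 2q at each vertex:
  (0, 0): z = 0
  (8, 0): z = 8
  (2, 6): z = -10
  (0, 6): z = -12

The minimum is at (0, 6) with z = -12.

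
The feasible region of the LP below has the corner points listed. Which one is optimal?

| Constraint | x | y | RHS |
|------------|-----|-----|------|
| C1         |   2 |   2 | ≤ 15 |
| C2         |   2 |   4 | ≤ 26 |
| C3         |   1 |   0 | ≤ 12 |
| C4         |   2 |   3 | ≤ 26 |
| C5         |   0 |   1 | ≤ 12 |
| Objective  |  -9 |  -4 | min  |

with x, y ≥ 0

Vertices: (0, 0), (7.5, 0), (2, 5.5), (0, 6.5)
Evaluating z = -9x - 4y at each vertex:
  (0, 0): z = 0
  (7.5, 0): z = -67.5
  (2, 5.5): z = -40
  (0, 6.5): z = -26

The smallest value is z = -67.5, attained at (7.5, 0).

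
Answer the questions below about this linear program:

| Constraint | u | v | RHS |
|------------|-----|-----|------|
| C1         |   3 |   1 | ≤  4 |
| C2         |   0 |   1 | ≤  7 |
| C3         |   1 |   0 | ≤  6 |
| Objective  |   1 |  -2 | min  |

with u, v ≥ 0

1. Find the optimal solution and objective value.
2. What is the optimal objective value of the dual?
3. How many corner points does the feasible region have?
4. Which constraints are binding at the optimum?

1. u = 0, v = 4, z = -8
2. -8 (by strong duality, equal to the primal optimum)
3. 3
4. C1, u ≥ 0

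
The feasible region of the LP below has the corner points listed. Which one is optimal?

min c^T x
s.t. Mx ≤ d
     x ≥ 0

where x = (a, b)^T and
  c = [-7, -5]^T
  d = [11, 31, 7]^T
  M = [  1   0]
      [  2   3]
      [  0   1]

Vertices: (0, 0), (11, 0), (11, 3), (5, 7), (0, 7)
Evaluating z = -7a - 5b at each vertex:
  (0, 0): z = 0
  (11, 0): z = -77
  (11, 3): z = -92
  (5, 7): z = -70
  (0, 7): z = -35

The smallest value is z = -92, attained at (11, 3).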